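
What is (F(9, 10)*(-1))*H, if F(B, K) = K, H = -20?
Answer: 200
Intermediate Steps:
(F(9, 10)*(-1))*H = (10*(-1))*(-20) = -10*(-20) = 200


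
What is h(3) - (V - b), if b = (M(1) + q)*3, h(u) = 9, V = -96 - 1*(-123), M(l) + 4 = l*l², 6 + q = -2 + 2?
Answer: -45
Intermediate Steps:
q = -6 (q = -6 + (-2 + 2) = -6 + 0 = -6)
M(l) = -4 + l³ (M(l) = -4 + l*l² = -4 + l³)
V = 27 (V = -96 + 123 = 27)
b = -27 (b = ((-4 + 1³) - 6)*3 = ((-4 + 1) - 6)*3 = (-3 - 6)*3 = -9*3 = -27)
h(3) - (V - b) = 9 - (27 - 1*(-27)) = 9 - (27 + 27) = 9 - 1*54 = 9 - 54 = -45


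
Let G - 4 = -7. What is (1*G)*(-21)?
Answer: 63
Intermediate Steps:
G = -3 (G = 4 - 7 = -3)
(1*G)*(-21) = (1*(-3))*(-21) = -3*(-21) = 63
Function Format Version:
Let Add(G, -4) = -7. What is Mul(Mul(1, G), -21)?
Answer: 63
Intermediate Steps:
G = -3 (G = Add(4, -7) = -3)
Mul(Mul(1, G), -21) = Mul(Mul(1, -3), -21) = Mul(-3, -21) = 63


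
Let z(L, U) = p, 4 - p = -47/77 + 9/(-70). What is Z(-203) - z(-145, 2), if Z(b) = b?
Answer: -159959/770 ≈ -207.74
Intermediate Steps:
p = 3649/770 (p = 4 - (-47/77 + 9/(-70)) = 4 - (-47*1/77 + 9*(-1/70)) = 4 - (-47/77 - 9/70) = 4 - 1*(-569/770) = 4 + 569/770 = 3649/770 ≈ 4.7390)
z(L, U) = 3649/770
Z(-203) - z(-145, 2) = -203 - 1*3649/770 = -203 - 3649/770 = -159959/770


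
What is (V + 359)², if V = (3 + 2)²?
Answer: 147456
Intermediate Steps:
V = 25 (V = 5² = 25)
(V + 359)² = (25 + 359)² = 384² = 147456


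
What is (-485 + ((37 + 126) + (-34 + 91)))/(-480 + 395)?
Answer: 53/17 ≈ 3.1176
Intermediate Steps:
(-485 + ((37 + 126) + (-34 + 91)))/(-480 + 395) = (-485 + (163 + 57))/(-85) = (-485 + 220)*(-1/85) = -265*(-1/85) = 53/17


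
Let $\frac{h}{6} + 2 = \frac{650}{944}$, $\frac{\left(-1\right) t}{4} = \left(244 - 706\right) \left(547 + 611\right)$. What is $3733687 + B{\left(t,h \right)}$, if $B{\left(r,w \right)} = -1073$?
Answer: $3732614$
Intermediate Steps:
$t = 2139984$ ($t = - 4 \left(244 - 706\right) \left(547 + 611\right) = - 4 \left(\left(-462\right) 1158\right) = \left(-4\right) \left(-534996\right) = 2139984$)
$h = - \frac{1857}{236}$ ($h = -12 + 6 \cdot \frac{650}{944} = -12 + 6 \cdot 650 \cdot \frac{1}{944} = -12 + 6 \cdot \frac{325}{472} = -12 + \frac{975}{236} = - \frac{1857}{236} \approx -7.8686$)
$3733687 + B{\left(t,h \right)} = 3733687 - 1073 = 3732614$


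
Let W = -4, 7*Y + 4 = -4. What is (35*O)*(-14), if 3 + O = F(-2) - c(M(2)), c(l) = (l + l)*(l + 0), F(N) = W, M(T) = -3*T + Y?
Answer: 53430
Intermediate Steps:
Y = -8/7 (Y = -4/7 + (⅐)*(-4) = -4/7 - 4/7 = -8/7 ≈ -1.1429)
M(T) = -8/7 - 3*T (M(T) = -3*T - 8/7 = -8/7 - 3*T)
F(N) = -4
c(l) = 2*l² (c(l) = (2*l)*l = 2*l²)
O = -5343/49 (O = -3 + (-4 - 2*(-8/7 - 3*2)²) = -3 + (-4 - 2*(-8/7 - 6)²) = -3 + (-4 - 2*(-50/7)²) = -3 + (-4 - 2*2500/49) = -3 + (-4 - 1*5000/49) = -3 + (-4 - 5000/49) = -3 - 5196/49 = -5343/49 ≈ -109.04)
(35*O)*(-14) = (35*(-5343/49))*(-14) = -26715/7*(-14) = 53430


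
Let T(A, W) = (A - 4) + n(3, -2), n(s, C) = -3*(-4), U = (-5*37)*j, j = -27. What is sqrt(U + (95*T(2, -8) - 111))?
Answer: sqrt(5834) ≈ 76.381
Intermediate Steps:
U = 4995 (U = -5*37*(-27) = -185*(-27) = 4995)
n(s, C) = 12
T(A, W) = 8 + A (T(A, W) = (A - 4) + 12 = (-4 + A) + 12 = 8 + A)
sqrt(U + (95*T(2, -8) - 111)) = sqrt(4995 + (95*(8 + 2) - 111)) = sqrt(4995 + (95*10 - 111)) = sqrt(4995 + (950 - 111)) = sqrt(4995 + 839) = sqrt(5834)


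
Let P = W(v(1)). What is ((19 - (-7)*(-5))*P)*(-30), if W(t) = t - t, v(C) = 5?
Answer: 0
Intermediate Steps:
W(t) = 0
P = 0
((19 - (-7)*(-5))*P)*(-30) = ((19 - (-7)*(-5))*0)*(-30) = ((19 - 1*35)*0)*(-30) = ((19 - 35)*0)*(-30) = -16*0*(-30) = 0*(-30) = 0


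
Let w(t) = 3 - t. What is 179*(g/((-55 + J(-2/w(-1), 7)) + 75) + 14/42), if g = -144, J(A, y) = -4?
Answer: -4654/3 ≈ -1551.3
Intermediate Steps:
179*(g/((-55 + J(-2/w(-1), 7)) + 75) + 14/42) = 179*(-144/((-55 - 4) + 75) + 14/42) = 179*(-144/(-59 + 75) + 14*(1/42)) = 179*(-144/16 + 1/3) = 179*(-144*1/16 + 1/3) = 179*(-9 + 1/3) = 179*(-26/3) = -4654/3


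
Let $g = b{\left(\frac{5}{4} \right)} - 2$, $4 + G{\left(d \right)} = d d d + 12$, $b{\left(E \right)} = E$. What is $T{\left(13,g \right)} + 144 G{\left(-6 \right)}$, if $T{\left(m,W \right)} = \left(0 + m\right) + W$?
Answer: $- \frac{119759}{4} \approx -29940.0$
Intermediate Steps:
$G{\left(d \right)} = 8 + d^{3}$ ($G{\left(d \right)} = -4 + \left(d d d + 12\right) = -4 + \left(d^{2} d + 12\right) = -4 + \left(d^{3} + 12\right) = -4 + \left(12 + d^{3}\right) = 8 + d^{3}$)
$g = - \frac{3}{4}$ ($g = \frac{5}{4} - 2 = - \frac{3}{4} \approx -0.75$)
$T{\left(m,W \right)} = W + m$ ($T{\left(m,W \right)} = m + W = W + m$)
$T{\left(13,g \right)} + 144 G{\left(-6 \right)} = \left(- \frac{3}{4} + 13\right) + 144 \left(8 + \left(-6\right)^{3}\right) = \frac{49}{4} + 144 \left(8 - 216\right) = \frac{49}{4} + 144 \left(-208\right) = \frac{49}{4} - 29952 = - \frac{119759}{4}$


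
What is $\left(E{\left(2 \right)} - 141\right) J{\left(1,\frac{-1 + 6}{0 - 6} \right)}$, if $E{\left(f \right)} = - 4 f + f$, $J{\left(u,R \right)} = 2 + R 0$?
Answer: $-294$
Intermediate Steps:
$J{\left(u,R \right)} = 2$ ($J{\left(u,R \right)} = 2 + 0 = 2$)
$E{\left(f \right)} = - 3 f$
$\left(E{\left(2 \right)} - 141\right) J{\left(1,\frac{-1 + 6}{0 - 6} \right)} = \left(\left(-3\right) 2 - 141\right) 2 = \left(-6 - 141\right) 2 = \left(-147\right) 2 = -294$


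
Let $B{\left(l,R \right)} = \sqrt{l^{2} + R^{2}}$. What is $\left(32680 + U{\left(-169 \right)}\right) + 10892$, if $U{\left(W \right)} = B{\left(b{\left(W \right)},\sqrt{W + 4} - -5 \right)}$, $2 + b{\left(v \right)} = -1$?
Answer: $43572 + \sqrt{-131 + 10 i \sqrt{165}} \approx 43577.0 + 12.539 i$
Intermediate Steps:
$b{\left(v \right)} = -3$ ($b{\left(v \right)} = -2 - 1 = -3$)
$B{\left(l,R \right)} = \sqrt{R^{2} + l^{2}}$
$U{\left(W \right)} = \sqrt{9 + \left(5 + \sqrt{4 + W}\right)^{2}}$ ($U{\left(W \right)} = \sqrt{\left(\sqrt{W + 4} - -5\right)^{2} + \left(-3\right)^{2}} = \sqrt{\left(\sqrt{4 + W} + 5\right)^{2} + 9} = \sqrt{\left(5 + \sqrt{4 + W}\right)^{2} + 9} = \sqrt{9 + \left(5 + \sqrt{4 + W}\right)^{2}}$)
$\left(32680 + U{\left(-169 \right)}\right) + 10892 = \left(32680 + \sqrt{9 + \left(5 + \sqrt{4 - 169}\right)^{2}}\right) + 10892 = \left(32680 + \sqrt{9 + \left(5 + \sqrt{-165}\right)^{2}}\right) + 10892 = \left(32680 + \sqrt{9 + \left(5 + i \sqrt{165}\right)^{2}}\right) + 10892 = 43572 + \sqrt{9 + \left(5 + i \sqrt{165}\right)^{2}}$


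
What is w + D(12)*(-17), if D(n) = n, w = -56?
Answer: -260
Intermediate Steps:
w + D(12)*(-17) = -56 + 12*(-17) = -56 - 204 = -260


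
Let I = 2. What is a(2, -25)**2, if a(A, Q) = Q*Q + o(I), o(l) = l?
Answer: 393129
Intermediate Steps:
a(A, Q) = 2 + Q**2 (a(A, Q) = Q*Q + 2 = Q**2 + 2 = 2 + Q**2)
a(2, -25)**2 = (2 + (-25)**2)**2 = (2 + 625)**2 = 627**2 = 393129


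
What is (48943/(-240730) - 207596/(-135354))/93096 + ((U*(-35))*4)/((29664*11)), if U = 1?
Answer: -712731470836393/1718431582985243280 ≈ -0.00041476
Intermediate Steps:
(48943/(-240730) - 207596/(-135354))/93096 + ((U*(-35))*4)/((29664*11)) = (48943/(-240730) - 207596/(-135354))/93096 + ((1*(-35))*4)/((29664*11)) = (48943*(-1/240730) - 207596*(-1/135354))*(1/93096) - 35*4/326304 = (-48943/240730 + 103798/67677)*(1/93096) - 140*1/326304 = (21674977129/16291884210)*(1/93096) - 35/81576 = 21674977129/1516709252414160 - 35/81576 = -712731470836393/1718431582985243280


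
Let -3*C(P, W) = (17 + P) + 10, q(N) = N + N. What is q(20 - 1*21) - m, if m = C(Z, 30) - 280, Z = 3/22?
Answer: 6315/22 ≈ 287.05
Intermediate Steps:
Z = 3/22 (Z = 3*(1/22) = 3/22 ≈ 0.13636)
q(N) = 2*N
C(P, W) = -9 - P/3 (C(P, W) = -((17 + P) + 10)/3 = -(27 + P)/3 = -9 - P/3)
m = -6359/22 (m = (-9 - 1/3*3/22) - 280 = (-9 - 1/22) - 280 = -199/22 - 280 = -6359/22 ≈ -289.05)
q(20 - 1*21) - m = 2*(20 - 1*21) - 1*(-6359/22) = 2*(20 - 21) + 6359/22 = 2*(-1) + 6359/22 = -2 + 6359/22 = 6315/22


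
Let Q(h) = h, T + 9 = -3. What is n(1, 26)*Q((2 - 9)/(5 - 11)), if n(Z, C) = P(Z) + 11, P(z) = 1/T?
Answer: 917/72 ≈ 12.736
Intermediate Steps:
T = -12 (T = -9 - 3 = -12)
P(z) = -1/12 (P(z) = 1/(-12) = -1/12)
n(Z, C) = 131/12 (n(Z, C) = -1/12 + 11 = 131/12)
n(1, 26)*Q((2 - 9)/(5 - 11)) = 131*((2 - 9)/(5 - 11))/12 = 131*(-7/(-6))/12 = 131*(-7*(-⅙))/12 = (131/12)*(7/6) = 917/72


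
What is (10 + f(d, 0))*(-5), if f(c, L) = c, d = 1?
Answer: -55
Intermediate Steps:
(10 + f(d, 0))*(-5) = (10 + 1)*(-5) = 11*(-5) = -55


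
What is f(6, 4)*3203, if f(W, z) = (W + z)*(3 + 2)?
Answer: 160150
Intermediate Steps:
f(W, z) = 5*W + 5*z (f(W, z) = (W + z)*5 = 5*W + 5*z)
f(6, 4)*3203 = (5*6 + 5*4)*3203 = (30 + 20)*3203 = 50*3203 = 160150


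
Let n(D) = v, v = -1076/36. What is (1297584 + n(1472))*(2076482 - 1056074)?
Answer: 3972103786232/3 ≈ 1.3240e+12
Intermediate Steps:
v = -269/9 (v = -1076*1/36 = -269/9 ≈ -29.889)
n(D) = -269/9
(1297584 + n(1472))*(2076482 - 1056074) = (1297584 - 269/9)*(2076482 - 1056074) = (11677987/9)*1020408 = 3972103786232/3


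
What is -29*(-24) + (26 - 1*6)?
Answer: 716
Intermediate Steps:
-29*(-24) + (26 - 1*6) = 696 + (26 - 6) = 696 + 20 = 716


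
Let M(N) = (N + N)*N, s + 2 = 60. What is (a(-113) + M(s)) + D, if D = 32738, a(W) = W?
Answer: 39353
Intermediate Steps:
s = 58 (s = -2 + 60 = 58)
M(N) = 2*N**2 (M(N) = (2*N)*N = 2*N**2)
(a(-113) + M(s)) + D = (-113 + 2*58**2) + 32738 = (-113 + 2*3364) + 32738 = (-113 + 6728) + 32738 = 6615 + 32738 = 39353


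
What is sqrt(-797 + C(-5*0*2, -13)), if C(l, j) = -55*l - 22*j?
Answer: I*sqrt(511) ≈ 22.605*I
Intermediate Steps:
sqrt(-797 + C(-5*0*2, -13)) = sqrt(-797 + (-55*(-5*0)*2 - 22*(-13))) = sqrt(-797 + (-0*2 + 286)) = sqrt(-797 + (-55*0 + 286)) = sqrt(-797 + (0 + 286)) = sqrt(-797 + 286) = sqrt(-511) = I*sqrt(511)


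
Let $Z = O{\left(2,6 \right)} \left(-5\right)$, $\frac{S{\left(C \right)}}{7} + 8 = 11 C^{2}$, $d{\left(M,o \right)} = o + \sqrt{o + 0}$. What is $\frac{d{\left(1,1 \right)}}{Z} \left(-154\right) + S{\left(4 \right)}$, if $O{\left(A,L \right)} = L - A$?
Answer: $\frac{5957}{5} \approx 1191.4$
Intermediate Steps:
$d{\left(M,o \right)} = o + \sqrt{o}$
$S{\left(C \right)} = -56 + 77 C^{2}$ ($S{\left(C \right)} = -56 + 7 \cdot 11 C^{2} = -56 + 77 C^{2}$)
$Z = -20$ ($Z = \left(6 - 2\right) \left(-5\right) = 4 \left(-5\right) = -20$)
$\frac{d{\left(1,1 \right)}}{Z} \left(-154\right) + S{\left(4 \right)} = \frac{1 + \sqrt{1}}{-20} \left(-154\right) - \left(56 - 77 \cdot 4^{2}\right) = \left(1 + 1\right) \left(- \frac{1}{20}\right) \left(-154\right) + \left(-56 + 77 \cdot 16\right) = 2 \left(- \frac{1}{20}\right) \left(-154\right) + \left(-56 + 1232\right) = \left(- \frac{1}{10}\right) \left(-154\right) + 1176 = \frac{77}{5} + 1176 = \frac{5957}{5}$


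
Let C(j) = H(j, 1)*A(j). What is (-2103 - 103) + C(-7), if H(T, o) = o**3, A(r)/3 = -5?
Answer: -2221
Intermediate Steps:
A(r) = -15 (A(r) = 3*(-5) = -15)
C(j) = -15 (C(j) = 1**3*(-15) = 1*(-15) = -15)
(-2103 - 103) + C(-7) = (-2103 - 103) - 15 = -2206 - 15 = -2221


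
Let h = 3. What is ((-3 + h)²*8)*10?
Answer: 0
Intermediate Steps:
((-3 + h)²*8)*10 = ((-3 + 3)²*8)*10 = (0²*8)*10 = (0*8)*10 = 0*10 = 0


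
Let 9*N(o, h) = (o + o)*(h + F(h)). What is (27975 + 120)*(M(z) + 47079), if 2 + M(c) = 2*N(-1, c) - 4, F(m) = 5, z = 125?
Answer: 3962678005/3 ≈ 1.3209e+9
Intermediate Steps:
N(o, h) = 2*o*(5 + h)/9 (N(o, h) = ((o + o)*(h + 5))/9 = ((2*o)*(5 + h))/9 = (2*o*(5 + h))/9 = 2*o*(5 + h)/9)
M(c) = -74/9 - 4*c/9 (M(c) = -2 + (2*((2/9)*(-1)*(5 + c)) - 4) = -2 + (2*(-10/9 - 2*c/9) - 4) = -2 + ((-20/9 - 4*c/9) - 4) = -2 + (-56/9 - 4*c/9) = -74/9 - 4*c/9)
(27975 + 120)*(M(z) + 47079) = (27975 + 120)*((-74/9 - 4/9*125) + 47079) = 28095*((-74/9 - 500/9) + 47079) = 28095*(-574/9 + 47079) = 28095*(423137/9) = 3962678005/3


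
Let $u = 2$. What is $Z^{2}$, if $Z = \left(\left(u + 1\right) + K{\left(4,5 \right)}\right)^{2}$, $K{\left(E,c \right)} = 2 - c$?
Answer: $0$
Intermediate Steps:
$Z = 0$ ($Z = \left(\left(2 + 1\right) + \left(2 - 5\right)\right)^{2} = \left(3 + \left(2 - 5\right)\right)^{2} = \left(3 - 3\right)^{2} = 0^{2} = 0$)
$Z^{2} = 0^{2} = 0$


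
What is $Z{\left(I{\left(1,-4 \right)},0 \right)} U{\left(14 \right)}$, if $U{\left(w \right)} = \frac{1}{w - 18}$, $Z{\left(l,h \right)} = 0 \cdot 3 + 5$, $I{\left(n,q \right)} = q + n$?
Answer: $- \frac{5}{4} \approx -1.25$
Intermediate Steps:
$I{\left(n,q \right)} = n + q$
$Z{\left(l,h \right)} = 5$ ($Z{\left(l,h \right)} = 0 + 5 = 5$)
$U{\left(w \right)} = \frac{1}{-18 + w}$
$Z{\left(I{\left(1,-4 \right)},0 \right)} U{\left(14 \right)} = \frac{5}{-18 + 14} = \frac{5}{-4} = 5 \left(- \frac{1}{4}\right) = - \frac{5}{4}$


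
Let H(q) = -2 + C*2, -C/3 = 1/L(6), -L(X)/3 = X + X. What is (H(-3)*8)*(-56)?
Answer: 2464/3 ≈ 821.33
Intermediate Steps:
L(X) = -6*X (L(X) = -3*(X + X) = -6*X)
C = 1/12 (C = -3/((-6*6)) = -3/(-36) = -3*(-1/36) = 1/12 ≈ 0.083333)
H(q) = -11/6 (H(q) = -2 + (1/12)*2 = -2 + ⅙ = -11/6)
(H(-3)*8)*(-56) = -11/6*8*(-56) = -44/3*(-56) = 2464/3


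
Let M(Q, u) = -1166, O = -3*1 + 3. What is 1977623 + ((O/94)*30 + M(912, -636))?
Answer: 1976457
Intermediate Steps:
O = 0 (O = -3 + 3 = 0)
1977623 + ((O/94)*30 + M(912, -636)) = 1977623 + ((0/94)*30 - 1166) = 1977623 + (((1/94)*0)*30 - 1166) = 1977623 + (0*30 - 1166) = 1977623 + (0 - 1166) = 1977623 - 1166 = 1976457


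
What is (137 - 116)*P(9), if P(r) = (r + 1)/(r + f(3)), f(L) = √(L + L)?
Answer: 126/5 - 14*√6/5 ≈ 18.341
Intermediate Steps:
f(L) = √2*√L (f(L) = √(2*L) = √2*√L)
P(r) = (1 + r)/(r + √6) (P(r) = (r + 1)/(r + √2*√3) = (1 + r)/(r + √6))
(137 - 116)*P(9) = (137 - 116)*((1 + 9)/(9 + √6)) = 21*(10/(9 + √6)) = 210/(9 + √6)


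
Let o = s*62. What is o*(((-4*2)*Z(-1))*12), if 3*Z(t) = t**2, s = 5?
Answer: -9920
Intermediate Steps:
o = 310 (o = 5*62 = 310)
Z(t) = t**2/3
o*(((-4*2)*Z(-1))*12) = 310*(((-4*2)*((1/3)*(-1)**2))*12) = 310*(-8/3*12) = 310*(-32) = -9920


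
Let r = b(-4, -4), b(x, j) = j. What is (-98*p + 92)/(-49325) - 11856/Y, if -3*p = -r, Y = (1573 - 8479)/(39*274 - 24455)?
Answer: -4026037092268/170319225 ≈ -23638.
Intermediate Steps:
r = -4
Y = 6906/13769 (Y = -6906/(10686 - 24455) = -6906/(-13769) = -6906*(-1/13769) = 6906/13769 ≈ 0.50156)
p = -4/3 (p = -(-1)*(-4)/3 = -⅓*4 = -4/3 ≈ -1.3333)
(-98*p + 92)/(-49325) - 11856/Y = (-98*(-4/3) + 92)/(-49325) - 11856/6906/13769 = (392/3 + 92)*(-1/49325) - 11856*13769/6906 = (668/3)*(-1/49325) - 27207544/1151 = -668/147975 - 27207544/1151 = -4026037092268/170319225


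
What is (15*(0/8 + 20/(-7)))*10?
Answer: -3000/7 ≈ -428.57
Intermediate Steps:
(15*(0/8 + 20/(-7)))*10 = (15*(0*(⅛) + 20*(-⅐)))*10 = (15*(0 - 20/7))*10 = (15*(-20/7))*10 = -300/7*10 = -3000/7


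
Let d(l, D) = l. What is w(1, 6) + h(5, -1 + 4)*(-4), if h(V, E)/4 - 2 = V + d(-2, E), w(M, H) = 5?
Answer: -75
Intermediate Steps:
h(V, E) = 4*V (h(V, E) = 8 + 4*(V - 2) = 8 + 4*(-2 + V) = 8 + (-8 + 4*V) = 4*V)
w(1, 6) + h(5, -1 + 4)*(-4) = 5 + (4*5)*(-4) = 5 + 20*(-4) = 5 - 80 = -75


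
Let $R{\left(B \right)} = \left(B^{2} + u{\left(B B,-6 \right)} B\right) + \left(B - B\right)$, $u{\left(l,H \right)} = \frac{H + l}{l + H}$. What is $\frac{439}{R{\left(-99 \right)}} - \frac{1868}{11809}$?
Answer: $- \frac{264065}{2338182} \approx -0.11294$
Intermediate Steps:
$u{\left(l,H \right)} = 1$ ($u{\left(l,H \right)} = \frac{H + l}{H + l} = 1$)
$R{\left(B \right)} = B + B^{2}$ ($R{\left(B \right)} = \left(B^{2} + 1 B\right) + \left(B - B\right) = \left(B^{2} + B\right) + 0 = \left(B + B^{2}\right) + 0 = B + B^{2}$)
$\frac{439}{R{\left(-99 \right)}} - \frac{1868}{11809} = \frac{439}{\left(-99\right) \left(1 - 99\right)} - \frac{1868}{11809} = \frac{439}{\left(-99\right) \left(-98\right)} - \frac{1868}{11809} = \frac{439}{9702} - \frac{1868}{11809} = - \frac{264065}{2338182}$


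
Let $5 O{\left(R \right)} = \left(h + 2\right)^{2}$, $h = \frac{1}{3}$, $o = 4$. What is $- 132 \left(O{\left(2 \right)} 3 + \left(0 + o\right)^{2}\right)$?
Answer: $- \frac{12716}{5} \approx -2543.2$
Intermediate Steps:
$h = \frac{1}{3} \approx 0.33333$
$O{\left(R \right)} = \frac{49}{45}$ ($O{\left(R \right)} = \frac{\left(\frac{1}{3} + 2\right)^{2}}{5} = \frac{\left(\frac{7}{3}\right)^{2}}{5} = \frac{1}{5} \cdot \frac{49}{9} = \frac{49}{45}$)
$- 132 \left(O{\left(2 \right)} 3 + \left(0 + o\right)^{2}\right) = - 132 \left(\frac{49}{45} \cdot 3 + \left(0 + 4\right)^{2}\right) = - 132 \left(\frac{49}{15} + 4^{2}\right) = - 132 \left(\frac{49}{15} + 16\right) = \left(-132\right) \frac{289}{15} = - \frac{12716}{5}$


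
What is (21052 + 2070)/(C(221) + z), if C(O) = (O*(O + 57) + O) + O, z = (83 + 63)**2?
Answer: 11561/41598 ≈ 0.27792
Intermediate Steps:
z = 21316 (z = 146**2 = 21316)
C(O) = 2*O + O*(57 + O) (C(O) = (O*(57 + O) + O) + O = (O + O*(57 + O)) + O = 2*O + O*(57 + O))
(21052 + 2070)/(C(221) + z) = (21052 + 2070)/(221*(59 + 221) + 21316) = 23122/(221*280 + 21316) = 23122/(61880 + 21316) = 23122/83196 = 23122*(1/83196) = 11561/41598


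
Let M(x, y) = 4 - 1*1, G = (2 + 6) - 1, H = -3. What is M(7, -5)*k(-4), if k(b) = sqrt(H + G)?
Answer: 6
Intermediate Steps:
G = 7 (G = 8 - 1 = 7)
M(x, y) = 3 (M(x, y) = 4 - 1 = 3)
k(b) = 2 (k(b) = sqrt(-3 + 7) = sqrt(4) = 2)
M(7, -5)*k(-4) = 3*2 = 6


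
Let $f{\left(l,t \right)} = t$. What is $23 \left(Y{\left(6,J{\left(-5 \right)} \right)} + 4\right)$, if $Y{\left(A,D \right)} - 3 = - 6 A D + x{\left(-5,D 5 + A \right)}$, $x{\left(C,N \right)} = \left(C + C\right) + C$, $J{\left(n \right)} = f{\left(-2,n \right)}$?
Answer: $3956$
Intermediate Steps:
$J{\left(n \right)} = n$
$x{\left(C,N \right)} = 3 C$ ($x{\left(C,N \right)} = 2 C + C = 3 C$)
$Y{\left(A,D \right)} = -12 - 6 A D$ ($Y{\left(A,D \right)} = 3 + \left(- 6 A D + 3 \left(-5\right)\right) = 3 - \left(15 + 6 A D\right) = -12 - 6 A D$)
$23 \left(Y{\left(6,J{\left(-5 \right)} \right)} + 4\right) = 23 \left(\left(-12 - 36 \left(-5\right)\right) + 4\right) = 23 \left(\left(-12 + 180\right) + 4\right) = 23 \left(168 + 4\right) = 23 \cdot 172 = 3956$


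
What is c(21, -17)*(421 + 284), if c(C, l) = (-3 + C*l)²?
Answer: 91368000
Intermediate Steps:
c(21, -17)*(421 + 284) = (-3 + 21*(-17))²*(421 + 284) = (-3 - 357)²*705 = (-360)²*705 = 129600*705 = 91368000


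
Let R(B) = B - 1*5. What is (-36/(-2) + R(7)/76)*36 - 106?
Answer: 10316/19 ≈ 542.95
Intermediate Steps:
R(B) = -5 + B (R(B) = B - 5 = -5 + B)
(-36/(-2) + R(7)/76)*36 - 106 = (-36/(-2) + (-5 + 7)/76)*36 - 106 = (-36*(-1/2) + 2*(1/76))*36 - 106 = (18 + 1/38)*36 - 106 = (685/38)*36 - 106 = 12330/19 - 106 = 10316/19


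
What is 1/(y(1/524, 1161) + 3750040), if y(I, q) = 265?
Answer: 1/3750305 ≈ 2.6664e-7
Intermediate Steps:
1/(y(1/524, 1161) + 3750040) = 1/(265 + 3750040) = 1/3750305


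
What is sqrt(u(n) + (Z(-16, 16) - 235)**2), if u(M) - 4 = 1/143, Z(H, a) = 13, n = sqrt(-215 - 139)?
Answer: sqrt(1007890455)/143 ≈ 222.01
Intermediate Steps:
n = I*sqrt(354) (n = sqrt(-354) = I*sqrt(354) ≈ 18.815*I)
u(M) = 573/143 (u(M) = 4 + 1/143 = 573/143)
sqrt(u(n) + (Z(-16, 16) - 235)**2) = sqrt(573/143 + (13 - 235)**2) = sqrt(573/143 + (-222)**2) = sqrt(573/143 + 49284) = sqrt(7048185/143) = sqrt(1007890455)/143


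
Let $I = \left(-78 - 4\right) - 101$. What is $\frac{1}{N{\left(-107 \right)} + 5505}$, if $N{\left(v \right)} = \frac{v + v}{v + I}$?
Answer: $\frac{145}{798332} \approx 0.00018163$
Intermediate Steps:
$I = -183$ ($I = -82 - 101 = -183$)
$N{\left(v \right)} = \frac{2 v}{-183 + v}$ ($N{\left(v \right)} = \frac{v + v}{v - 183} = \frac{2 v}{-183 + v}$)
$\frac{1}{N{\left(-107 \right)} + 5505} = \frac{1}{2 \left(-107\right) \frac{1}{-183 - 107} + 5505} = \frac{1}{2 \left(-107\right) \frac{1}{-290} + 5505} = \frac{1}{2 \left(-107\right) \left(- \frac{1}{290}\right) + 5505} = \frac{1}{\frac{107}{145} + 5505} = \frac{1}{\frac{798332}{145}} = \frac{145}{798332}$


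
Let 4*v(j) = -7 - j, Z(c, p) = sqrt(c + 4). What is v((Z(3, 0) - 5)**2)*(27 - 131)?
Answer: 1014 - 260*sqrt(7) ≈ 326.10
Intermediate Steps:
Z(c, p) = sqrt(4 + c)
v(j) = -7/4 - j/4 (v(j) = (-7 - j)/4 = -7/4 - j/4)
v((Z(3, 0) - 5)**2)*(27 - 131) = (-7/4 - (sqrt(4 + 3) - 5)**2/4)*(27 - 131) = (-7/4 - (sqrt(7) - 5)**2/4)*(-104) = (-7/4 - (-5 + sqrt(7))**2/4)*(-104) = 182 + 26*(-5 + sqrt(7))**2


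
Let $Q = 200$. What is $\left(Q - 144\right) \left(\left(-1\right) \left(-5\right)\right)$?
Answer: $280$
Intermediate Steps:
$\left(Q - 144\right) \left(\left(-1\right) \left(-5\right)\right) = \left(200 - 144\right) \left(\left(-1\right) \left(-5\right)\right) = 56 \cdot 5 = 280$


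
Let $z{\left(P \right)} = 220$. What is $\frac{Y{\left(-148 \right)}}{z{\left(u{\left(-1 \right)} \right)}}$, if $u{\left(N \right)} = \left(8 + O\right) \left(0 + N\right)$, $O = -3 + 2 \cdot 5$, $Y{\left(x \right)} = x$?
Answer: $- \frac{37}{55} \approx -0.67273$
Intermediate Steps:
$O = 7$ ($O = -3 + 10 = 7$)
$u{\left(N \right)} = 15 N$ ($u{\left(N \right)} = \left(8 + 7\right) \left(0 + N\right) = 15 N$)
$\frac{Y{\left(-148 \right)}}{z{\left(u{\left(-1 \right)} \right)}} = - \frac{148}{220} = \left(-148\right) \frac{1}{220} = - \frac{37}{55}$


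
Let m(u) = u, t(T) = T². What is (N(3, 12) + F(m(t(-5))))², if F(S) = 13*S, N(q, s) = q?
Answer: 107584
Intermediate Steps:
(N(3, 12) + F(m(t(-5))))² = (3 + 13*(-5)²)² = (3 + 13*25)² = (3 + 325)² = 328² = 107584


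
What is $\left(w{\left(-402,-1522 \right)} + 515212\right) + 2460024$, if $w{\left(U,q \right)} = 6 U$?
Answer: $2972824$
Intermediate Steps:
$\left(w{\left(-402,-1522 \right)} + 515212\right) + 2460024 = \left(6 \left(-402\right) + 515212\right) + 2460024 = \left(-2412 + 515212\right) + 2460024 = 512800 + 2460024 = 2972824$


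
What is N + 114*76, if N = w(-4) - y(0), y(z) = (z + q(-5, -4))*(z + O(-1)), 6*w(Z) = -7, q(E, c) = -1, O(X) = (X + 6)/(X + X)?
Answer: 25981/3 ≈ 8660.3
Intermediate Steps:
O(X) = (6 + X)/(2*X) (O(X) = (6 + X)/((2*X)) = (6 + X)*(1/(2*X)) = (6 + X)/(2*X))
w(Z) = -7/6 (w(Z) = (1/6)*(-7) = -7/6)
y(z) = (-1 + z)*(-5/2 + z) (y(z) = (z - 1)*(z + (1/2)*(6 - 1)/(-1)) = (-1 + z)*(z + (1/2)*(-1)*5) = (-1 + z)*(z - 5/2) = (-1 + z)*(-5/2 + z))
N = -11/3 (N = -7/6 - (5/2 + 0**2 - 7/2*0) = -7/6 - (5/2 + 0 + 0) = -7/6 - 1*5/2 = -7/6 - 5/2 = -11/3 ≈ -3.6667)
N + 114*76 = -11/3 + 114*76 = -11/3 + 8664 = 25981/3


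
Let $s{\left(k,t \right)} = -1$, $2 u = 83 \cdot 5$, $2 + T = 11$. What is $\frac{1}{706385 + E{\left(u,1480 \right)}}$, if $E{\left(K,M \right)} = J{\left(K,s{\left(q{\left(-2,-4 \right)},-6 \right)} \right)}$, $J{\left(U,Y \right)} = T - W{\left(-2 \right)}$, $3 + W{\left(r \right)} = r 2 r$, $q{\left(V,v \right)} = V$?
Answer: $\frac{1}{706389} \approx 1.4157 \cdot 10^{-6}$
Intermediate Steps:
$W{\left(r \right)} = -3 + 2 r^{2}$ ($W{\left(r \right)} = -3 + r 2 r = -3 + 2 r r = -3 + 2 r^{2}$)
$T = 9$ ($T = -2 + 11 = 9$)
$u = \frac{415}{2}$ ($u = \frac{83 \cdot 5}{2} = \frac{1}{2} \cdot 415 = \frac{415}{2} \approx 207.5$)
$J{\left(U,Y \right)} = 4$ ($J{\left(U,Y \right)} = 9 - \left(-3 + 2 \left(-2\right)^{2}\right) = 9 - \left(-3 + 2 \cdot 4\right) = 9 - \left(-3 + 8\right) = 9 - 5 = 4$)
$E{\left(K,M \right)} = 4$
$\frac{1}{706385 + E{\left(u,1480 \right)}} = \frac{1}{706385 + 4} = \frac{1}{706389}$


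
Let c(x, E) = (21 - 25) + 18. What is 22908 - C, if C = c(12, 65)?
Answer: 22894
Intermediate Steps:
c(x, E) = 14 (c(x, E) = -4 + 18 = 14)
C = 14
22908 - C = 22908 - 1*14 = 22908 - 14 = 22894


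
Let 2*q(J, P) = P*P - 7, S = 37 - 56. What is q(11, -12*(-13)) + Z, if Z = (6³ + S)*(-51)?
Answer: 4235/2 ≈ 2117.5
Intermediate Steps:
S = -19
q(J, P) = -7/2 + P²/2 (q(J, P) = (P*P - 7)/2 = (P² - 7)/2 = (-7 + P²)/2 = -7/2 + P²/2)
Z = -10047 (Z = (6³ - 19)*(-51) = (216 - 19)*(-51) = 197*(-51) = -10047)
q(11, -12*(-13)) + Z = (-7/2 + (-12*(-13))²/2) - 10047 = (-7/2 + (½)*156²) - 10047 = (-7/2 + (½)*24336) - 10047 = (-7/2 + 12168) - 10047 = 24329/2 - 10047 = 4235/2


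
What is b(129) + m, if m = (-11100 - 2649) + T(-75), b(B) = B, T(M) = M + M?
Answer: -13770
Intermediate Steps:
T(M) = 2*M
m = -13899 (m = (-11100 - 2649) + 2*(-75) = -13749 - 150 = -13899)
b(129) + m = 129 - 13899 = -13770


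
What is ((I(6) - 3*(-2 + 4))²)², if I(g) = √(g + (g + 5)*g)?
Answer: 22032 - 15552*√2 ≈ 38.151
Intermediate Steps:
I(g) = √(g + g*(5 + g)) (I(g) = √(g + (5 + g)*g) = √(g + g*(5 + g)))
((I(6) - 3*(-2 + 4))²)² = ((√(6*(6 + 6)) - 3*(-2 + 4))²)² = ((√(6*12) - 3*2)²)² = ((√72 - 6)²)² = ((6*√2 - 6)²)² = ((-6 + 6*√2)²)² = (-6 + 6*√2)⁴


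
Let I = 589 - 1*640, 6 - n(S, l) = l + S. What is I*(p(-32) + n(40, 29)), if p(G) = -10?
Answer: 3723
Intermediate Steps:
n(S, l) = 6 - S - l (n(S, l) = 6 - (l + S) = 6 - (S + l) = 6 + (-S - l) = 6 - S - l)
I = -51 (I = 589 - 640 = -51)
I*(p(-32) + n(40, 29)) = -51*(-10 + (6 - 1*40 - 1*29)) = -51*(-10 + (6 - 40 - 29)) = -51*(-10 - 63) = -51*(-73) = 3723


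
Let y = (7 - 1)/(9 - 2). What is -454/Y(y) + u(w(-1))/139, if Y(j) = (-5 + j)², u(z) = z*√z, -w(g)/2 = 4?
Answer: -22246/841 - 16*I*√2/139 ≈ -26.452 - 0.16279*I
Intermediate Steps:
w(g) = -8 (w(g) = -2*4 = -8)
u(z) = z^(3/2)
y = 6/7 ≈ 0.85714
-454/Y(y) + u(w(-1))/139 = -454/(-5 + 6/7)² + (-8)^(3/2)/139 = -454/((-29/7)²) - 16*I*√2*(1/139) = -454/841/49 - 16*I*√2/139 = -454*49/841 - 16*I*√2/139 = -22246/841 - 16*I*√2/139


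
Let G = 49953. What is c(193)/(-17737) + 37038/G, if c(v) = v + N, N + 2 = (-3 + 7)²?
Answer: 215534245/295338787 ≈ 0.72979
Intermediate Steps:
N = 14 (N = -2 + (-3 + 7)² = -2 + 4² = -2 + 16 = 14)
c(v) = 14 + v (c(v) = v + 14 = 14 + v)
c(193)/(-17737) + 37038/G = (14 + 193)/(-17737) + 37038/49953 = 207*(-1/17737) + 37038*(1/49953) = -207/17737 + 12346/16651 = 215534245/295338787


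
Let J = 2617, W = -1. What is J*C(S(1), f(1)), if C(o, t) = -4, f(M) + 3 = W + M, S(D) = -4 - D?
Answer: -10468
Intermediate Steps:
f(M) = -4 + M (f(M) = -3 + (-1 + M) = -4 + M)
J*C(S(1), f(1)) = 2617*(-4) = -10468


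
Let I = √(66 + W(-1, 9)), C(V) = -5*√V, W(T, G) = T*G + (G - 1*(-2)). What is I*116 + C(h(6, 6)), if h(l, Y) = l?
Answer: -5*√6 + 232*√17 ≈ 944.31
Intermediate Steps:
W(T, G) = 2 + G + G*T (W(T, G) = G*T + (G + 2) = G*T + (2 + G) = 2 + G + G*T)
I = 2*√17 (I = √(66 + (2 + 9 + 9*(-1))) = √(66 + (2 + 9 - 9)) = √(66 + 2) = √68 = 2*√17 ≈ 8.2462)
I*116 + C(h(6, 6)) = (2*√17)*116 - 5*√6 = 232*√17 - 5*√6 = -5*√6 + 232*√17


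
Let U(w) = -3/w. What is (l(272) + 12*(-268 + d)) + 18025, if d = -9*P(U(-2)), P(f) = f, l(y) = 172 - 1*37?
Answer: 14782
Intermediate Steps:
l(y) = 135 (l(y) = 172 - 37 = 135)
d = -27/2 (d = -(-27)/(-2) = -(-27)*(-1)/2 = -9*3/2 = -27/2 ≈ -13.500)
(l(272) + 12*(-268 + d)) + 18025 = (135 + 12*(-268 - 27/2)) + 18025 = (135 + 12*(-563/2)) + 18025 = (135 - 3378) + 18025 = -3243 + 18025 = 14782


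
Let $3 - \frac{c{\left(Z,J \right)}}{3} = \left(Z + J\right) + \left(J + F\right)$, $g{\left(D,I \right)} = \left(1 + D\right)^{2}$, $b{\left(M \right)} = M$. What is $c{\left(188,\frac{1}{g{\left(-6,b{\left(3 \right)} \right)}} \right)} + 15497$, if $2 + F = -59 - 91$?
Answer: $\frac{384944}{25} \approx 15398.0$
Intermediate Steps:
$F = -152$ ($F = -2 - 150 = -152$)
$c{\left(Z,J \right)} = 465 - 6 J - 3 Z$ ($c{\left(Z,J \right)} = 9 - 3 \left(\left(Z + J\right) + \left(J - 152\right)\right) = 9 - 3 \left(\left(J + Z\right) + \left(-152 + J\right)\right) = 9 - 3 \left(-152 + Z + 2 J\right) = 9 - \left(-456 + 3 Z + 6 J\right) = 465 - 6 J - 3 Z$)
$c{\left(188,\frac{1}{g{\left(-6,b{\left(3 \right)} \right)}} \right)} + 15497 = \left(465 - \frac{6}{\left(1 - 6\right)^{2}} - 564\right) + 15497 = \left(465 - \frac{6}{\left(-5\right)^{2}} - 564\right) + 15497 = \left(465 - \frac{6}{25} - 564\right) + 15497 = - \frac{2481}{25} + 15497 = \frac{384944}{25}$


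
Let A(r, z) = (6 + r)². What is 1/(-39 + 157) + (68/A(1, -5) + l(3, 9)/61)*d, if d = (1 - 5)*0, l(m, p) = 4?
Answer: 1/118 ≈ 0.0084746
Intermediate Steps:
d = 0 (d = -4*0 = 0)
1/(-39 + 157) + (68/A(1, -5) + l(3, 9)/61)*d = 1/(-39 + 157) + (68/((6 + 1)²) + 4/61)*0 = 1/118 + (68/(7²) + 4*(1/61))*0 = 1/118 + (68/49 + 4/61)*0 = 1/118 + (4344/2989)*0 = 1/118 + 0 = 1/118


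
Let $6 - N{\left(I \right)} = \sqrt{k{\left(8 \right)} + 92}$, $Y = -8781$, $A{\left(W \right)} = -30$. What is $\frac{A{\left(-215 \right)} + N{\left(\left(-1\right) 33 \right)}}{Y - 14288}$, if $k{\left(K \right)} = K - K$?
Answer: $\frac{24}{23069} + \frac{2 \sqrt{23}}{23069} \approx 0.0014561$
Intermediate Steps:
$k{\left(K \right)} = 0$
$N{\left(I \right)} = 6 - 2 \sqrt{23}$ ($N{\left(I \right)} = 6 - \sqrt{0 + 92} = 6 - \sqrt{92} = 6 - 2 \sqrt{23}$)
$\frac{A{\left(-215 \right)} + N{\left(\left(-1\right) 33 \right)}}{Y - 14288} = \frac{-30 + \left(6 - 2 \sqrt{23}\right)}{-8781 - 14288} = \frac{-24 - 2 \sqrt{23}}{-23069} = \left(-24 - 2 \sqrt{23}\right) \left(- \frac{1}{23069}\right) = \frac{24}{23069} + \frac{2 \sqrt{23}}{23069}$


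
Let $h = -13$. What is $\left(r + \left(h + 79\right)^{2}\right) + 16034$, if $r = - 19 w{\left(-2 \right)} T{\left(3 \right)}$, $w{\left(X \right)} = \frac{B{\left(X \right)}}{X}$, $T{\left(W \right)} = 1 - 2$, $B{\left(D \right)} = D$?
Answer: $20409$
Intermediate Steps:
$T{\left(W \right)} = -1$ ($T{\left(W \right)} = 1 - 2 = -1$)
$w{\left(X \right)} = 1$ ($w{\left(X \right)} = \frac{X}{X} = 1$)
$r = 19$ ($r = \left(-19\right) 1 \left(-1\right) = \left(-19\right) \left(-1\right) = 19$)
$\left(r + \left(h + 79\right)^{2}\right) + 16034 = \left(19 + \left(-13 + 79\right)^{2}\right) + 16034 = \left(19 + 66^{2}\right) + 16034 = \left(19 + 4356\right) + 16034 = 4375 + 16034 = 20409$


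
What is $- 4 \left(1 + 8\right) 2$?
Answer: $-72$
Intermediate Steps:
$- 4 \left(1 + 8\right) 2 = \left(-4\right) 9 \cdot 2 = \left(-36\right) 2 = -72$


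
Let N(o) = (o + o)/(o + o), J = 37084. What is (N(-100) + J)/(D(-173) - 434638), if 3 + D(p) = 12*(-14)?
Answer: -37085/434809 ≈ -0.085290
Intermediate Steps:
D(p) = -171 (D(p) = -3 + 12*(-14) = -3 - 168 = -171)
N(o) = 1 (N(o) = (2*o)/((2*o)) = (2*o)*(1/(2*o)) = 1)
(N(-100) + J)/(D(-173) - 434638) = (1 + 37084)/(-171 - 434638) = 37085/(-434809) = 37085*(-1/434809) = -37085/434809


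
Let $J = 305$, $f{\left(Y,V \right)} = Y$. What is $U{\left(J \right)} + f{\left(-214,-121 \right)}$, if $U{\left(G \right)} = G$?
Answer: $91$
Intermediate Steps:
$U{\left(J \right)} + f{\left(-214,-121 \right)} = 305 - 214 = 91$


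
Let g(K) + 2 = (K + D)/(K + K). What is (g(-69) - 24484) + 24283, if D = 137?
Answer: -14041/69 ≈ -203.49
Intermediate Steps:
g(K) = -2 + (137 + K)/(2*K) (g(K) = -2 + (K + 137)/(K + K) = -2 + (137 + K)/((2*K)) = -2 + (137 + K)*(1/(2*K)) = -2 + (137 + K)/(2*K))
(g(-69) - 24484) + 24283 = ((1/2)*(137 - 3*(-69))/(-69) - 24484) + 24283 = ((1/2)*(-1/69)*(137 + 207) - 24484) + 24283 = ((1/2)*(-1/69)*344 - 24484) + 24283 = (-172/69 - 24484) + 24283 = -1689568/69 + 24283 = -14041/69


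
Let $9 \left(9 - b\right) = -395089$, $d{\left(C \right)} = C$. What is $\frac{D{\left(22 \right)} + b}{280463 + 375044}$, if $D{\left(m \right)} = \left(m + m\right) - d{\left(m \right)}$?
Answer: $\frac{395368}{5899563} \approx 0.067016$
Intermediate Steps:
$b = \frac{395170}{9}$ ($b = 9 - - \frac{395089}{9} = 9 + \frac{395089}{9} = \frac{395170}{9} \approx 43908.0$)
$D{\left(m \right)} = m$ ($D{\left(m \right)} = \left(m + m\right) - m = 2 m - m = m$)
$\frac{D{\left(22 \right)} + b}{280463 + 375044} = \frac{22 + \frac{395170}{9}}{280463 + 375044} = \frac{395368}{9 \cdot 655507} = \frac{395368}{9} \cdot \frac{1}{655507} = \frac{395368}{5899563}$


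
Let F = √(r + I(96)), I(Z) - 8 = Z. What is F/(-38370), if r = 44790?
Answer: -√44894/38370 ≈ -0.0055221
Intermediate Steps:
I(Z) = 8 + Z
F = √44894 (F = √(44790 + (8 + 96)) = √(44790 + 104) = √44894 ≈ 211.88)
F/(-38370) = √44894/(-38370) = √44894*(-1/38370) = -√44894/38370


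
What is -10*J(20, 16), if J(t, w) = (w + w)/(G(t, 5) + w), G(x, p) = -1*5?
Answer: -320/11 ≈ -29.091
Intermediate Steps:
G(x, p) = -5
J(t, w) = 2*w/(-5 + w) (J(t, w) = (w + w)/(-5 + w) = (2*w)/(-5 + w) = 2*w/(-5 + w))
-10*J(20, 16) = -20*16/(-5 + 16) = -20*16/11 = -10*32/11 = -320/11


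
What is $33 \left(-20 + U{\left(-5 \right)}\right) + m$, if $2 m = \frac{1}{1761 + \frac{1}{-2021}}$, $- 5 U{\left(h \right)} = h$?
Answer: $- \frac{4462958899}{7117960} \approx -627.0$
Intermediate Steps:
$U{\left(h \right)} = - \frac{h}{5}$
$m = \frac{2021}{7117960}$ ($m = \frac{1}{2 \left(1761 + \frac{1}{-2021}\right)} = \frac{1}{2 \left(1761 - \frac{1}{2021}\right)} = \frac{1}{2 \cdot \frac{3558980}{2021}} = \frac{1}{2} \cdot \frac{2021}{3558980} = \frac{2021}{7117960} \approx 0.00028393$)
$33 \left(-20 + U{\left(-5 \right)}\right) + m = 33 \left(-20 - -1\right) + \frac{2021}{7117960} = 33 \left(-20 + 1\right) + \frac{2021}{7117960} = 33 \left(-19\right) + \frac{2021}{7117960} = -627 + \frac{2021}{7117960} = - \frac{4462958899}{7117960}$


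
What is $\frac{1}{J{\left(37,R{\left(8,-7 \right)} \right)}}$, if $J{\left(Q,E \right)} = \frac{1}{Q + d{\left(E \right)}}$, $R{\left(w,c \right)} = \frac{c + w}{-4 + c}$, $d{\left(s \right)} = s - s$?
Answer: $37$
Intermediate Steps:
$d{\left(s \right)} = 0$
$R{\left(w,c \right)} = \frac{c + w}{-4 + c}$
$J{\left(Q,E \right)} = \frac{1}{Q}$ ($J{\left(Q,E \right)} = \frac{1}{Q + 0} = \frac{1}{Q}$)
$\frac{1}{J{\left(37,R{\left(8,-7 \right)} \right)}} = \frac{1}{\frac{1}{37}} = 37$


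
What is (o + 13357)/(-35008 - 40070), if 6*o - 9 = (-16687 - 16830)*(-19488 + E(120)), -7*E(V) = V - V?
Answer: -72584383/50052 ≈ -1450.2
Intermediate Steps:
E(V) = 0 (E(V) = -(V - V)/7 = -⅐*0 = 0)
o = 217726435/2 (o = 3/2 + ((-16687 - 16830)*(-19488 + 0))/6 = 3/2 + (-33517*(-19488))/6 = 3/2 + (⅙)*653179296 = 3/2 + 108863216 = 217726435/2 ≈ 1.0886e+8)
(o + 13357)/(-35008 - 40070) = (217726435/2 + 13357)/(-35008 - 40070) = (217753149/2)/(-75078) = (217753149/2)*(-1/75078) = -72584383/50052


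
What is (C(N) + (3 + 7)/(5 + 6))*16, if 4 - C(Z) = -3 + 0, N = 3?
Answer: 1392/11 ≈ 126.55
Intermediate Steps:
C(Z) = 7 (C(Z) = 4 - (-3 + 0) = 4 - 1*(-3) = 4 + 3 = 7)
(C(N) + (3 + 7)/(5 + 6))*16 = (7 + (3 + 7)/(5 + 6))*16 = (7 + 10/11)*16 = (87/11)*16 = 1392/11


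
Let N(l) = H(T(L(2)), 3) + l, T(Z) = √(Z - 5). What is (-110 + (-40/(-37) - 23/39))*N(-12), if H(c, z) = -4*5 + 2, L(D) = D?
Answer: 1580210/481 ≈ 3285.3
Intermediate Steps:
T(Z) = √(-5 + Z)
H(c, z) = -18 (H(c, z) = -20 + 2 = -18)
N(l) = -18 + l
(-110 + (-40/(-37) - 23/39))*N(-12) = (-110 + (-40/(-37) - 23/39))*(-18 - 12) = (-110 + (-40*(-1/37) - 23*1/39))*(-30) = (-110 + (40/37 - 23/39))*(-30) = (-110 + 709/1443)*(-30) = -158021/1443*(-30) = 1580210/481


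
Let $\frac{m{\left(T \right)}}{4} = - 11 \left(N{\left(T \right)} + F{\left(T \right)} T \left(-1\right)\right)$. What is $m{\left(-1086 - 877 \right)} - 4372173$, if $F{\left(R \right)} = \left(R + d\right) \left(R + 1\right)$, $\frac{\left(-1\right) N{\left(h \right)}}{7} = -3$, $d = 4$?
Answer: $-331980164673$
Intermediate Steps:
$N{\left(h \right)} = 21$ ($N{\left(h \right)} = \left(-7\right) \left(-3\right) = 21$)
$F{\left(R \right)} = \left(1 + R\right) \left(4 + R\right)$ ($F{\left(R \right)} = \left(R + 4\right) \left(R + 1\right) = \left(4 + R\right) \left(1 + R\right) = \left(1 + R\right) \left(4 + R\right)$)
$m{\left(T \right)} = -924 + 44 T \left(4 + T^{2} + 5 T\right)$ ($m{\left(T \right)} = 4 \left(- 11 \left(21 + \left(4 + T^{2} + 5 T\right) T \left(-1\right)\right)\right) = 4 \left(- 11 \left(21 + T \left(4 + T^{2} + 5 T\right) \left(-1\right)\right)\right) = 4 \left(- 11 \left(21 - T \left(4 + T^{2} + 5 T\right)\right)\right) = 4 \left(-231 + 11 T \left(4 + T^{2} + 5 T\right)\right) = -924 + 44 T \left(4 + T^{2} + 5 T\right)$)
$m{\left(-1086 - 877 \right)} - 4372173 = \left(-924 + 44 \left(-1086 - 877\right) \left(4 + \left(-1086 - 877\right)^{2} + 5 \left(-1086 - 877\right)\right)\right) - 4372173 = \left(-924 + 44 \left(-1963\right) \left(4 + \left(-1963\right)^{2} + 5 \left(-1963\right)\right)\right) - 4372173 = \left(-924 + 44 \left(-1963\right) \left(4 + 3853369 - 9815\right)\right) - 4372173 = \left(-924 + 44 \left(-1963\right) 3843558\right) - 4372173 = \left(-924 - 331975791576\right) - 4372173 = -331975792500 - 4372173 = -331980164673$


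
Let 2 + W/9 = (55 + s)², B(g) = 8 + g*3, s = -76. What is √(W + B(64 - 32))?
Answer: √4055 ≈ 63.679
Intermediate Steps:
B(g) = 8 + 3*g
W = 3951 (W = -18 + 9*(55 - 76)² = -18 + 9*(-21)² = -18 + 9*441 = -18 + 3969 = 3951)
√(W + B(64 - 32)) = √(3951 + (8 + 3*(64 - 32))) = √(3951 + (8 + 3*32)) = √(3951 + (8 + 96)) = √(3951 + 104) = √4055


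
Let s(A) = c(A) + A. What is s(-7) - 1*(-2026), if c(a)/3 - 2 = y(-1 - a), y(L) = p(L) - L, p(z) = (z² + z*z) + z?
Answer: 2241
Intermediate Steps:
p(z) = z + 2*z² (p(z) = (z² + z²) + z = 2*z² + z = z + 2*z²)
y(L) = -L + L*(1 + 2*L) (y(L) = L*(1 + 2*L) - L = -L + L*(1 + 2*L))
c(a) = 6 + 6*(-1 - a)² (c(a) = 6 + 3*(2*(-1 - a)²) = 6 + 6*(-1 - a)²)
s(A) = 12 + 6*A² + 13*A (s(A) = (12 + 6*A² + 12*A) + A = 12 + 6*A² + 13*A)
s(-7) - 1*(-2026) = (12 + 6*(-7)² + 13*(-7)) - 1*(-2026) = (12 + 6*49 - 91) + 2026 = (12 + 294 - 91) + 2026 = 215 + 2026 = 2241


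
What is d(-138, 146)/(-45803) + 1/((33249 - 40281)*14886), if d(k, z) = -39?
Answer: 4082409925/4794582556656 ≈ 0.00085146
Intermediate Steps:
d(-138, 146)/(-45803) + 1/((33249 - 40281)*14886) = -39/(-45803) + 1/((33249 - 40281)*14886) = -39*(-1/45803) + (1/14886)/(-7032) = 39/45803 - 1/7032*1/14886 = 39/45803 - 1/104678352 = 4082409925/4794582556656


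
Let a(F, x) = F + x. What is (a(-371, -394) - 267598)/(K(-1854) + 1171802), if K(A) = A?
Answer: -268363/1169948 ≈ -0.22938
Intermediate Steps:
(a(-371, -394) - 267598)/(K(-1854) + 1171802) = ((-371 - 394) - 267598)/(-1854 + 1171802) = (-765 - 267598)/1169948 = -268363*1/1169948 = -268363/1169948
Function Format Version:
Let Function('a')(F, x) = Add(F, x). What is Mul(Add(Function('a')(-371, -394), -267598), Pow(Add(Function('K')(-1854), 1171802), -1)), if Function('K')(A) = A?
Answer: Rational(-268363, 1169948) ≈ -0.22938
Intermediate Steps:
Mul(Add(Function('a')(-371, -394), -267598), Pow(Add(Function('K')(-1854), 1171802), -1)) = Mul(Add(Add(-371, -394), -267598), Pow(Add(-1854, 1171802), -1)) = Mul(Add(-765, -267598), Pow(1169948, -1)) = Mul(-268363, Rational(1, 1169948)) = Rational(-268363, 1169948)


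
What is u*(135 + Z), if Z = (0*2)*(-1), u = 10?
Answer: 1350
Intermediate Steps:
Z = 0 (Z = 0*(-1) = 0)
u*(135 + Z) = 10*(135 + 0) = 10*135 = 1350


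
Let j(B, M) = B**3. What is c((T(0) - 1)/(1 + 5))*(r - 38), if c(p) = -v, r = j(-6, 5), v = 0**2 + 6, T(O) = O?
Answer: 1524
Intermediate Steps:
v = 6 (v = 0 + 6 = 6)
r = -216 (r = (-6)**3 = -216)
c(p) = -6 (c(p) = -1*6 = -6)
c((T(0) - 1)/(1 + 5))*(r - 38) = -6*(-216 - 38) = -6*(-254) = 1524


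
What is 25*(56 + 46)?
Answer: 2550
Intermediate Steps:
25*(56 + 46) = 25*102 = 2550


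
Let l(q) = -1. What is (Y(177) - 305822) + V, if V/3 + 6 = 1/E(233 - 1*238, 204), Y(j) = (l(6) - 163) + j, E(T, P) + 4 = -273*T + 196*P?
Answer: -12644417312/41345 ≈ -3.0583e+5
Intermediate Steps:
E(T, P) = -4 - 273*T + 196*P (E(T, P) = -4 + (-273*T + 196*P) = -4 - 273*T + 196*P)
Y(j) = -164 + j (Y(j) = (-1 - 163) + j = -164 + j)
V = -744207/41345 (V = -18 + 3/(-4 - 273*(233 - 1*238) + 196*204) = -18 + 3/(-4 - 273*(233 - 238) + 39984) = -18 + 3/(-4 - 273*(-5) + 39984) = -18 + 3/(-4 + 1365 + 39984) = -18 + 3/41345 = -744207/41345 ≈ -18.000)
(Y(177) - 305822) + V = ((-164 + 177) - 305822) - 744207/41345 = (13 - 305822) - 744207/41345 = -305809 - 744207/41345 = -12644417312/41345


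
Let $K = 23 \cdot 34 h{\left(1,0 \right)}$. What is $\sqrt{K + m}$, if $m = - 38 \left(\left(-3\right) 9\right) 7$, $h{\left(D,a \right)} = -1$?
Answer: $80$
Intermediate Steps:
$K = -782$ ($K = 23 \cdot 34 \left(-1\right) = 782 \left(-1\right) = -782$)
$m = 7182$ ($m = \left(-38\right) \left(-27\right) 7 = 1026 \cdot 7 = 7182$)
$\sqrt{K + m} = \sqrt{-782 + 7182} = \sqrt{6400} = 80$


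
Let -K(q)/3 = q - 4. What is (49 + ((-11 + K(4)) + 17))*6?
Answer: 330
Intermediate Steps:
K(q) = 12 - 3*q (K(q) = -3*(q - 4) = -3*(-4 + q) = 12 - 3*q)
(49 + ((-11 + K(4)) + 17))*6 = (49 + ((-11 + (12 - 3*4)) + 17))*6 = (49 + ((-11 + (12 - 12)) + 17))*6 = (49 + ((-11 + 0) + 17))*6 = (49 + (-11 + 17))*6 = (49 + 6)*6 = 55*6 = 330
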